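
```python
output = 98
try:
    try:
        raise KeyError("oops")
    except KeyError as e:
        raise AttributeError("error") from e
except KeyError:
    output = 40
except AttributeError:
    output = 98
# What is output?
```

Step-by-step execution trace:
1. Inner try raises KeyError; inner `except KeyError as e` catches it.
2. `raise AttributeError(...) from e` raises AttributeError (KeyError is attached as __cause__, but only AttributeError is active).
3. Outer `except KeyError` does not match AttributeError; skipped.
4. Outer `except AttributeError` matches → output = 98.
Result: 98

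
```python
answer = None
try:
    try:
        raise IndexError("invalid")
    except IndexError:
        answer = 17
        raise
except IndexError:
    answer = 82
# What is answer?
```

Step-by-step execution trace:
1. Inner try: `raise IndexError("invalid")` raises IndexError.
2. Inner `except IndexError` matches → answer = 17.
3. bare `raise` re-raises the same IndexError.
4. Outer `except IndexError` matches → answer = 82.
Result: 82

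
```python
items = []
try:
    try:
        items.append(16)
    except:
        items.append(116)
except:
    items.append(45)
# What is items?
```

Step-by-step execution trace:
1. Inner try: `items.append(16)` → items = [16]. No exception raised.
2. Inner `except` is skipped.
3. Inner try completes normally; outer `except` is skipped.
Result: [16]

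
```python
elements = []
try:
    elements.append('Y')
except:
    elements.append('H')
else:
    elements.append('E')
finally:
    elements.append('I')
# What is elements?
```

Step-by-step execution trace:
1. try: `elements.append('Y')` → elements = ['Y']. No exception raised.
2. `except` is skipped.
3. `else` runs: `elements.append('E')` → elements = ['Y', 'E'].
4. `finally` always runs: `elements.append('I')` → elements = ['Y', 'E', 'I'].
Result: ['Y', 'E', 'I']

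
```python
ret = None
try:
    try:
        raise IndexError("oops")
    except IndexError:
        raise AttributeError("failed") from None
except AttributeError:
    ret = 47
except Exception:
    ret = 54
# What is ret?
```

Step-by-step execution trace:
1. Inner try raises IndexError; inner `except IndexError` catches it.
2. `raise AttributeError(...) from None` raises AttributeError (from None suppresses __context__, but the active exception is still AttributeError).
3. Outer `except AttributeError` matches → ret = 47.
4. `except Exception` is not reached.
Result: 47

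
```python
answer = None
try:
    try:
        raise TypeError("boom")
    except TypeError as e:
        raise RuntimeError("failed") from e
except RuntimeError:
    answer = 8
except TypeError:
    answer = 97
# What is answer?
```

Step-by-step execution trace:
1. Inner try raises TypeError; inner `except TypeError as e` catches it.
2. `raise RuntimeError(...) from e` raises RuntimeError (TypeError is attached as __cause__, but only RuntimeError is active).
3. Outer `except RuntimeError` matches → answer = 8.
4. `except TypeError` is not reached.
Result: 8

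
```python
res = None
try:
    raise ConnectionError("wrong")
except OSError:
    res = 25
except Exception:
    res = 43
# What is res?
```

Step-by-step execution trace:
1. `raise ConnectionError(...)` raises ConnectionError.
2. `except OSError` matches (ConnectionError is a subclass of OSError) → res = 25.
3. `except Exception` is not reached.
Result: 25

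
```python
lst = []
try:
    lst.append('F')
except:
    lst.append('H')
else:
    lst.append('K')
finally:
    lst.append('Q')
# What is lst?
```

Step-by-step execution trace:
1. try: `lst.append('F')` → lst = ['F']. No exception raised.
2. `except` is skipped.
3. `else` runs: `lst.append('K')` → lst = ['F', 'K'].
4. `finally` always runs: `lst.append('Q')` → lst = ['F', 'K', 'Q'].
Result: ['F', 'K', 'Q']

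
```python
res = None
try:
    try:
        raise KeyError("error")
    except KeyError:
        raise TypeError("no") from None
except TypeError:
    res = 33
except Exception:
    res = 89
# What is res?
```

Step-by-step execution trace:
1. Inner try raises KeyError; inner `except KeyError` catches it.
2. `raise TypeError(...) from None` raises TypeError (from None suppresses __context__, but the active exception is still TypeError).
3. Outer `except TypeError` matches → res = 33.
4. `except Exception` is not reached.
Result: 33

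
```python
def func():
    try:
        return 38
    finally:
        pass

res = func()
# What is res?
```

Step-by-step execution trace:
1. `func()` enters try: `return 38` sets pending return value 38.
2. Before returning, `finally: pass` runs (no effect).
3. func() returns 38 → res = 38.
Result: 38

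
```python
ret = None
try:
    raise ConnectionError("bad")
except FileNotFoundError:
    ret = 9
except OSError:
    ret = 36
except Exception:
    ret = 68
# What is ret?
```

Step-by-step execution trace:
1. `raise ConnectionError(...)` raises ConnectionError.
2. `except FileNotFoundError` does not match (ConnectionError is not a subclass of FileNotFoundError); skipped.
3. `except OSError` matches (ConnectionError is a subclass of OSError) → ret = 36.
4. `except Exception` is not reached.
Result: 36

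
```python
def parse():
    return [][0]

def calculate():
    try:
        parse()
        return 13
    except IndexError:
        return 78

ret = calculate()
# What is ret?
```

Step-by-step execution trace:
1. `calculate()` calls `parse()`.
2. `parse()` evaluates `[][0]`, which raises IndexError; it propagates to the caller.
3. `return 13` is not reached.
4. `except IndexError` in calculate matches → returns 78.
5. ret = 78.
Result: 78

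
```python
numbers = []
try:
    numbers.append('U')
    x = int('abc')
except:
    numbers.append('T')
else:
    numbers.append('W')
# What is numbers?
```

Step-by-step execution trace:
1. try: `numbers.append('U')` → numbers = ['U'].
2. `x = int('abc')` raises ValueError.
3. bare `except` matches → `numbers.append('T')` → numbers = ['U', 'T'].
4. `else` is skipped (an exception was raised).
Result: ['U', 'T']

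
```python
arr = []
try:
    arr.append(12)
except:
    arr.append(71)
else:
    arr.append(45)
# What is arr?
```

Step-by-step execution trace:
1. try: `arr.append(12)` → arr = [12]. No exception raised.
2. `except` is skipped.
3. `else` runs (try completed without exception): `arr.append(45)` → arr = [12, 45].
Result: [12, 45]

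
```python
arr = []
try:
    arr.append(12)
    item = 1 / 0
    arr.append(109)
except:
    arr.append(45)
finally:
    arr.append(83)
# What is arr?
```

Step-by-step execution trace:
1. try: `arr.append(12)` → arr = [12].
2. `item = 1 / 0` raises ZeroDivisionError; `arr.append(109)` is not reached.
3. bare `except` matches → `arr.append(45)` → arr = [12, 45].
4. finally always runs: `arr.append(83)` → arr = [12, 45, 83].
Result: [12, 45, 83]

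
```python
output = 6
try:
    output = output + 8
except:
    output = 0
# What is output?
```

Step-by-step execution trace:
1. output starts at 6.
2. try: `output = output + 8` → output = 14. No exception raised.
3. `except` is skipped.
Result: 14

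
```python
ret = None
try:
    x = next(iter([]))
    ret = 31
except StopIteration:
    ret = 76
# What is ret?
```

Step-by-step execution trace:
1. `x = next(iter([]))` raises StopIteration.
2. `ret = 31` is not reached.
3. `except StopIteration` matches → ret = 76.
Result: 76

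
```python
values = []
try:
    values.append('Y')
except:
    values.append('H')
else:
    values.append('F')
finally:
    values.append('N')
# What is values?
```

Step-by-step execution trace:
1. try: `values.append('Y')` → values = ['Y']. No exception raised.
2. `except` is skipped.
3. `else` runs: `values.append('F')` → values = ['Y', 'F'].
4. `finally` always runs: `values.append('N')` → values = ['Y', 'F', 'N'].
Result: ['Y', 'F', 'N']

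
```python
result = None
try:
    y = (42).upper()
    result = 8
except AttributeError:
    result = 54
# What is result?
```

Step-by-step execution trace:
1. `y = (42).upper()` raises AttributeError.
2. `result = 8` is not reached.
3. `except AttributeError` matches → result = 54.
Result: 54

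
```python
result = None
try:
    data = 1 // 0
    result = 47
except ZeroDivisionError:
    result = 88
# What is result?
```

Step-by-step execution trace:
1. `data = 1 // 0` raises ZeroDivisionError.
2. `result = 47` is not reached.
3. `except ZeroDivisionError` matches → result = 88.
Result: 88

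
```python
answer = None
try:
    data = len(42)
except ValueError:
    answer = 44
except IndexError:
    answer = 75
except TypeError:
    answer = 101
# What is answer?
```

Step-by-step execution trace:
1. `data = len(42)` raises TypeError.
2. `except ValueError` does not match TypeError; skipped.
3. `except IndexError` does not match TypeError; skipped.
4. `except TypeError` matches → answer = 101.
Result: 101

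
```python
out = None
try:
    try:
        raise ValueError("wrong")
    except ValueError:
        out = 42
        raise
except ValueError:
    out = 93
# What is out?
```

Step-by-step execution trace:
1. Inner try: `raise ValueError("wrong")` raises ValueError.
2. Inner `except ValueError` matches → out = 42.
3. bare `raise` re-raises the same ValueError.
4. Outer `except ValueError` matches → out = 93.
Result: 93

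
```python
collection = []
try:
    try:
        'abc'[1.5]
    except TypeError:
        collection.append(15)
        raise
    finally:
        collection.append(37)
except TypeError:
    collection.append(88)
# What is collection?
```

Step-by-step execution trace:
1. Inner try: `'abc'[1.5]` raises TypeError.
2. Inner `except TypeError` matches → `collection.append(15)` → collection = [15].
3. bare `raise` re-raises TypeError.
4. Inner `finally` runs during unwinding: `collection.append(37)` → collection = [15, 37].
5. Outer `except TypeError` matches → `collection.append(88)` → collection = [15, 37, 88].
Result: [15, 37, 88]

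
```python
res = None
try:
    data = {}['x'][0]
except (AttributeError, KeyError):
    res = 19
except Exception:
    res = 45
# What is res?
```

Step-by-step execution trace:
1. `data = {}['x'][0]` raises KeyError.
2. `except (AttributeError, KeyError)` matches (KeyError is in the tuple) → res = 19.
3. `except Exception` is not reached.
Result: 19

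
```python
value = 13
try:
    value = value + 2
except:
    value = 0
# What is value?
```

Step-by-step execution trace:
1. value starts at 13.
2. try: `value = value + 2` → value = 15. No exception raised.
3. `except` is skipped.
Result: 15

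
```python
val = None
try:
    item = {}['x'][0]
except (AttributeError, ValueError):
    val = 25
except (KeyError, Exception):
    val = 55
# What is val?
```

Step-by-step execution trace:
1. `item = {}['x'][0]` raises KeyError.
2. `except (AttributeError, ValueError)` does not match KeyError; skipped.
3. `except (KeyError, Exception)` matches (KeyError is in the tuple) → val = 55.
Result: 55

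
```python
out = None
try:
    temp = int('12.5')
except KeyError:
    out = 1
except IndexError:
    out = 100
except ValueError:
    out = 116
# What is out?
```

Step-by-step execution trace:
1. `temp = int('12.5')` raises ValueError.
2. `except KeyError` does not match ValueError; skipped.
3. `except IndexError` does not match ValueError; skipped.
4. `except ValueError` matches → out = 116.
Result: 116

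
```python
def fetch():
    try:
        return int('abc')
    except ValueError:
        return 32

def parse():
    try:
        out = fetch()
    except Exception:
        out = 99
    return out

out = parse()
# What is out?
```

Step-by-step execution trace:
1. `parse()` calls `fetch()`.
2. In fetch: `int('abc')` raises ValueError; `except ValueError` catches it → returns 32.
3. In parse: `out = fetch()` → out = 32. No exception reaches parse.
4. `except Exception` is skipped; parse returns 32.
5. out = 32.
Result: 32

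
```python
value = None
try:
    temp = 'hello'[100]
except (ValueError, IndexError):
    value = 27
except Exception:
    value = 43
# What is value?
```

Step-by-step execution trace:
1. `temp = 'hello'[100]` raises IndexError.
2. `except (ValueError, IndexError)` matches (IndexError is in the tuple) → value = 27.
3. `except Exception` is not reached.
Result: 27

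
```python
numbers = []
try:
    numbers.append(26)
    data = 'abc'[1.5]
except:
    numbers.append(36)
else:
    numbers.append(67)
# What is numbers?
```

Step-by-step execution trace:
1. try: `numbers.append(26)` → numbers = [26].
2. `data = 'abc'[1.5]` raises TypeError.
3. bare `except` matches → `numbers.append(36)` → numbers = [26, 36].
4. `else` is skipped (an exception was raised).
Result: [26, 36]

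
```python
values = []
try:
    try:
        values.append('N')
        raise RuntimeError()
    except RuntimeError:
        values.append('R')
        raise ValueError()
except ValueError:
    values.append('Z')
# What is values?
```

Step-by-step execution trace:
1. Inner try: `values.append('N')` → values = ['N'].
2. `raise RuntimeError()` raises RuntimeError.
3. Inner `except RuntimeError` matches → `values.append('R')` → values = ['N', 'R'].
4. `raise ValueError()` raises ValueError; propagates to outer try.
5. Outer `except ValueError` matches → `values.append('Z')` → values = ['N', 'R', 'Z'].
Result: ['N', 'R', 'Z']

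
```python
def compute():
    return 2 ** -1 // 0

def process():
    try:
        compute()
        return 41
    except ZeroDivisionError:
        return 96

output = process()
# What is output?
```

Step-by-step execution trace:
1. `process()` calls `compute()`.
2. `compute()` evaluates `2 ** -1 // 0`, which raises ZeroDivisionError; it propagates to the caller.
3. `return 41` is not reached.
4. `except ZeroDivisionError` in process matches → returns 96.
5. output = 96.
Result: 96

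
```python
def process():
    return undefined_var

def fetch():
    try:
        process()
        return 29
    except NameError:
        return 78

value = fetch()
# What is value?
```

Step-by-step execution trace:
1. `fetch()` calls `process()`.
2. `process()` evaluates `undefined_var`, which raises NameError; it propagates to the caller.
3. `return 29` is not reached.
4. `except NameError` in fetch matches → returns 78.
5. value = 78.
Result: 78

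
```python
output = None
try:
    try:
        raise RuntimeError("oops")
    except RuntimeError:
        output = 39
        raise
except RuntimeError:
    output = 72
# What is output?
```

Step-by-step execution trace:
1. Inner try: `raise RuntimeError("oops")` raises RuntimeError.
2. Inner `except RuntimeError` matches → output = 39.
3. bare `raise` re-raises the same RuntimeError.
4. Outer `except RuntimeError` matches → output = 72.
Result: 72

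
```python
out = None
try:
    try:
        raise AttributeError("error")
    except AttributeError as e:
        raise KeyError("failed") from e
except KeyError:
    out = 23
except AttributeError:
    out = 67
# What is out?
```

Step-by-step execution trace:
1. Inner try raises AttributeError; inner `except AttributeError as e` catches it.
2. `raise KeyError(...) from e` raises KeyError (AttributeError is attached as __cause__, but only KeyError is active).
3. Outer `except KeyError` matches → out = 23.
4. `except AttributeError` is not reached.
Result: 23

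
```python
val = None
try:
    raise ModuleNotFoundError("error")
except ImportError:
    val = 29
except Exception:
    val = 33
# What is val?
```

Step-by-step execution trace:
1. `raise ModuleNotFoundError(...)` raises ModuleNotFoundError.
2. `except ImportError` matches (ModuleNotFoundError is a subclass of ImportError) → val = 29.
3. `except Exception` is not reached.
Result: 29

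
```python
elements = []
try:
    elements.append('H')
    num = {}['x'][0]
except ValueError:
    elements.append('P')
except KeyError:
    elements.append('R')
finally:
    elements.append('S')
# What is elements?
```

Step-by-step execution trace:
1. try: `elements.append('H')` → elements = ['H'].
2. `num = {}['x'][0]` raises KeyError.
3. `except ValueError` does not match KeyError; skipped.
4. `except KeyError` matches → `elements.append('R')` → elements = ['H', 'R'].
5. finally always runs: `elements.append('S')` → elements = ['H', 'R', 'S'].
Result: ['H', 'R', 'S']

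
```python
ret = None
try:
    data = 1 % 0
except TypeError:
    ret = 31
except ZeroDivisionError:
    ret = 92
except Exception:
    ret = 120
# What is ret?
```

Step-by-step execution trace:
1. `data = 1 % 0` raises ZeroDivisionError.
2. `except TypeError` does not match ZeroDivisionError; skipped.
3. `except ZeroDivisionError` matches → ret = 92.
4. Remaining except clauses are skipped.
Result: 92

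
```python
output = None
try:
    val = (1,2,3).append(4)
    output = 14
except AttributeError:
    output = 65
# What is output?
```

Step-by-step execution trace:
1. `val = (1,2,3).append(4)` raises AttributeError.
2. `output = 14` is not reached.
3. `except AttributeError` matches → output = 65.
Result: 65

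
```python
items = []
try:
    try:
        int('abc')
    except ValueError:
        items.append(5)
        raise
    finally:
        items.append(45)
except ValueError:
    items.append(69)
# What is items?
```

Step-by-step execution trace:
1. Inner try: `int('abc')` raises ValueError.
2. Inner `except ValueError` matches → `items.append(5)` → items = [5].
3. bare `raise` re-raises ValueError.
4. Inner `finally` runs during unwinding: `items.append(45)` → items = [5, 45].
5. Outer `except ValueError` matches → `items.append(69)` → items = [5, 45, 69].
Result: [5, 45, 69]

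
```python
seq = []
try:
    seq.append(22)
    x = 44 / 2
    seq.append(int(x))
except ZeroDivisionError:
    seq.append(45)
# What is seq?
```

Step-by-step execution trace:
1. try: `seq.append(22)` → seq = [22].
2. `x = 44 / 2` → x = 22.0. No exception raised.
3. `seq.append(int(x))` → seq = [22, 22].
4. `except ZeroDivisionError` is skipped (no exception was raised).
Result: [22, 22]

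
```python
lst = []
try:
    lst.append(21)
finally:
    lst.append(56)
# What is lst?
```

Step-by-step execution trace:
1. try: `lst.append(21)` → lst = [21].
2. The try body completes without raising.
3. finally always runs: `lst.append(56)` → lst = [21, 56].
Result: [21, 56]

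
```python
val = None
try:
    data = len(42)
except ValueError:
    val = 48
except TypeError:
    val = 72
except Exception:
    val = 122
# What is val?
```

Step-by-step execution trace:
1. `data = len(42)` raises TypeError.
2. `except ValueError` does not match TypeError; skipped.
3. `except TypeError` matches → val = 72.
4. Remaining except clauses are skipped.
Result: 72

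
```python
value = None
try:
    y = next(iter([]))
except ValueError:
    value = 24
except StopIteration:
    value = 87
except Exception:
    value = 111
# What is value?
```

Step-by-step execution trace:
1. `y = next(iter([]))` raises StopIteration.
2. `except ValueError` does not match StopIteration; skipped.
3. `except StopIteration` matches → value = 87.
4. Remaining except clauses are skipped.
Result: 87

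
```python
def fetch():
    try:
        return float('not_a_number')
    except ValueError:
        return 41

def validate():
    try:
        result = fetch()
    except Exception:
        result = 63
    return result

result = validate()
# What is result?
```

Step-by-step execution trace:
1. `validate()` calls `fetch()`.
2. In fetch: `float('not_a_number')` raises ValueError; `except ValueError` catches it → returns 41.
3. In validate: `result = fetch()` → result = 41. No exception reaches validate.
4. `except Exception` is skipped; validate returns 41.
5. result = 41.
Result: 41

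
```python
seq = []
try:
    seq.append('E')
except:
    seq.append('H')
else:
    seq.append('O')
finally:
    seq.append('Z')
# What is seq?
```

Step-by-step execution trace:
1. try: `seq.append('E')` → seq = ['E']. No exception raised.
2. `except` is skipped.
3. `else` runs: `seq.append('O')` → seq = ['E', 'O'].
4. `finally` always runs: `seq.append('Z')` → seq = ['E', 'O', 'Z'].
Result: ['E', 'O', 'Z']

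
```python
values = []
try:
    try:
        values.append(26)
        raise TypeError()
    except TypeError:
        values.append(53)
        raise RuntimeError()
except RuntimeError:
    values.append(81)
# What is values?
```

Step-by-step execution trace:
1. Inner try: `values.append(26)` → values = [26].
2. `raise TypeError()` raises TypeError.
3. Inner `except TypeError` matches → `values.append(53)` → values = [26, 53].
4. `raise RuntimeError()` raises RuntimeError; propagates to outer try.
5. Outer `except RuntimeError` matches → `values.append(81)` → values = [26, 53, 81].
Result: [26, 53, 81]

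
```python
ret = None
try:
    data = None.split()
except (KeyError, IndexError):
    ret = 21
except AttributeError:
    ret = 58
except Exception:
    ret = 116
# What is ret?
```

Step-by-step execution trace:
1. `data = None.split()` raises AttributeError.
2. `except (KeyError, IndexError)` does not match AttributeError; skipped.
3. `except AttributeError` matches (exact type match) → ret = 58.
4. `except Exception` is not reached.
Result: 58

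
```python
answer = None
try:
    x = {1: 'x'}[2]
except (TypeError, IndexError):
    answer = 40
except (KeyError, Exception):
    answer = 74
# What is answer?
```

Step-by-step execution trace:
1. `x = {1: 'x'}[2]` raises KeyError.
2. `except (TypeError, IndexError)` does not match KeyError; skipped.
3. `except (KeyError, Exception)` matches (KeyError is in the tuple) → answer = 74.
Result: 74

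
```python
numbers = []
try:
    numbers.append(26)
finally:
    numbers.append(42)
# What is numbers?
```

Step-by-step execution trace:
1. try: `numbers.append(26)` → numbers = [26].
2. The try body completes without raising.
3. finally always runs: `numbers.append(42)` → numbers = [26, 42].
Result: [26, 42]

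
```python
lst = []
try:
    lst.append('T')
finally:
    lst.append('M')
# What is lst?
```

Step-by-step execution trace:
1. try: `lst.append('T')` → lst = ['T'].
2. The try body completes without raising.
3. finally always runs: `lst.append('M')` → lst = ['T', 'M'].
Result: ['T', 'M']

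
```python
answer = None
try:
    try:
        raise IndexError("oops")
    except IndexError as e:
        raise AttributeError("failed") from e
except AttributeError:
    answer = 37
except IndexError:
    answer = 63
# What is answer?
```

Step-by-step execution trace:
1. Inner try raises IndexError; inner `except IndexError as e` catches it.
2. `raise AttributeError(...) from e` raises AttributeError (IndexError is attached as __cause__, but only AttributeError is active).
3. Outer `except AttributeError` matches → answer = 37.
4. `except IndexError` is not reached.
Result: 37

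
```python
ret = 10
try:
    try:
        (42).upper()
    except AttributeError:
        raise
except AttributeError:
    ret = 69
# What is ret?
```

Step-by-step execution trace:
1. Inner try: `(42).upper()` raises AttributeError.
2. Inner `except AttributeError` matches; bare `raise` re-raises the same AttributeError.
3. Outer `except AttributeError` matches → ret = 69.
Result: 69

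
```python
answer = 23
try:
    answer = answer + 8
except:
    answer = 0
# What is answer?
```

Step-by-step execution trace:
1. answer starts at 23.
2. try: `answer = answer + 8` → answer = 31. No exception raised.
3. `except` is skipped.
Result: 31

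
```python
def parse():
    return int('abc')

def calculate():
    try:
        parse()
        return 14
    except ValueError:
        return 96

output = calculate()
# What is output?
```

Step-by-step execution trace:
1. `calculate()` calls `parse()`.
2. `parse()` evaluates `int('abc')`, which raises ValueError; it propagates to the caller.
3. `return 14` is not reached.
4. `except ValueError` in calculate matches → returns 96.
5. output = 96.
Result: 96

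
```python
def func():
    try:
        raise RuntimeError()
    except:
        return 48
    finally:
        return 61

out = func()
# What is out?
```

Step-by-step execution trace:
1. `func()` enters try: `raise RuntimeError()` raises RuntimeError.
2. bare `except` matches → `return 48` sets pending return value 48.
3. Before returning, `finally: return 61` runs and overrides the pending return.
4. func() returns 61 → out = 61.
Result: 61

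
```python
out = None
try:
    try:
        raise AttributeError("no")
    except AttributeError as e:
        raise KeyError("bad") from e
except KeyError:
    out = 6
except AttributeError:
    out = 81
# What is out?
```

Step-by-step execution trace:
1. Inner try raises AttributeError; inner `except AttributeError as e` catches it.
2. `raise KeyError(...) from e` raises KeyError (AttributeError is attached as __cause__, but only KeyError is active).
3. Outer `except KeyError` matches → out = 6.
4. `except AttributeError` is not reached.
Result: 6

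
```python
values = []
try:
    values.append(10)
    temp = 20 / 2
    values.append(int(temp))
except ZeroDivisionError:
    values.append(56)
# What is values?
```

Step-by-step execution trace:
1. try: `values.append(10)` → values = [10].
2. `temp = 20 / 2` → temp = 10.0. No exception raised.
3. `values.append(int(temp))` → values = [10, 10].
4. `except ZeroDivisionError` is skipped (no exception was raised).
Result: [10, 10]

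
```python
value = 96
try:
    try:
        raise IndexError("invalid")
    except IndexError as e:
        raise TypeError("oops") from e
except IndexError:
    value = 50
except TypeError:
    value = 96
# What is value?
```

Step-by-step execution trace:
1. Inner try raises IndexError; inner `except IndexError as e` catches it.
2. `raise TypeError(...) from e` raises TypeError (IndexError is attached as __cause__, but only TypeError is active).
3. Outer `except IndexError` does not match TypeError; skipped.
4. Outer `except TypeError` matches → value = 96.
Result: 96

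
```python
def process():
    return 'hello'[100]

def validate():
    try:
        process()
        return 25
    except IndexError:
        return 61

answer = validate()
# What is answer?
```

Step-by-step execution trace:
1. `validate()` calls `process()`.
2. `process()` evaluates `'hello'[100]`, which raises IndexError; it propagates to the caller.
3. `return 25` is not reached.
4. `except IndexError` in validate matches → returns 61.
5. answer = 61.
Result: 61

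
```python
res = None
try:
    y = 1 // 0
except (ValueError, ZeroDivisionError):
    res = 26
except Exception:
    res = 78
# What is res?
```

Step-by-step execution trace:
1. `y = 1 // 0` raises ZeroDivisionError.
2. `except (ValueError, ZeroDivisionError)` matches (ZeroDivisionError is in the tuple) → res = 26.
3. `except Exception` is not reached.
Result: 26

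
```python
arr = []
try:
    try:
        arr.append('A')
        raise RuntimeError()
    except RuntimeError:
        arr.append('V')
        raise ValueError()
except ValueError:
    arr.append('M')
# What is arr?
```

Step-by-step execution trace:
1. Inner try: `arr.append('A')` → arr = ['A'].
2. `raise RuntimeError()` raises RuntimeError.
3. Inner `except RuntimeError` matches → `arr.append('V')` → arr = ['A', 'V'].
4. `raise ValueError()` raises ValueError; propagates to outer try.
5. Outer `except ValueError` matches → `arr.append('M')` → arr = ['A', 'V', 'M'].
Result: ['A', 'V', 'M']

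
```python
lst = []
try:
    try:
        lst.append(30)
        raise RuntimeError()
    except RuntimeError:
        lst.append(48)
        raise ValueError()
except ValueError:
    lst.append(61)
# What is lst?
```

Step-by-step execution trace:
1. Inner try: `lst.append(30)` → lst = [30].
2. `raise RuntimeError()` raises RuntimeError.
3. Inner `except RuntimeError` matches → `lst.append(48)` → lst = [30, 48].
4. `raise ValueError()` raises ValueError; propagates to outer try.
5. Outer `except ValueError` matches → `lst.append(61)` → lst = [30, 48, 61].
Result: [30, 48, 61]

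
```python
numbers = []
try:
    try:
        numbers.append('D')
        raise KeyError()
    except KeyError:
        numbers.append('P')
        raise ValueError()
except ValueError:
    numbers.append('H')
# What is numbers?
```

Step-by-step execution trace:
1. Inner try: `numbers.append('D')` → numbers = ['D'].
2. `raise KeyError()` raises KeyError.
3. Inner `except KeyError` matches → `numbers.append('P')` → numbers = ['D', 'P'].
4. `raise ValueError()` raises ValueError; propagates to outer try.
5. Outer `except ValueError` matches → `numbers.append('H')` → numbers = ['D', 'P', 'H'].
Result: ['D', 'P', 'H']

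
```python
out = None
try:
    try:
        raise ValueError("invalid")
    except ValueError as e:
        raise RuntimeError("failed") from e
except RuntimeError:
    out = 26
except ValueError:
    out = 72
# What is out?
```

Step-by-step execution trace:
1. Inner try raises ValueError; inner `except ValueError as e` catches it.
2. `raise RuntimeError(...) from e` raises RuntimeError (ValueError is attached as __cause__, but only RuntimeError is active).
3. Outer `except RuntimeError` matches → out = 26.
4. `except ValueError` is not reached.
Result: 26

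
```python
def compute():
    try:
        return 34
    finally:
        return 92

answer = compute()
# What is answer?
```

Step-by-step execution trace:
1. `compute()` enters try: `return 34` sets pending return value 34.
2. Before returning, `finally: return 92` runs and overrides the pending return.
3. compute() returns 92 → answer = 92.
Result: 92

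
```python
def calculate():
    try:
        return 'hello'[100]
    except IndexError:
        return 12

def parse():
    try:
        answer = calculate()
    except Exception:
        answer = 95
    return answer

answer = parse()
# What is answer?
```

Step-by-step execution trace:
1. `parse()` calls `calculate()`.
2. In calculate: `'hello'[100]` raises IndexError; `except IndexError` catches it → returns 12.
3. In parse: `answer = calculate()` → answer = 12. No exception reaches parse.
4. `except Exception` is skipped; parse returns 12.
5. answer = 12.
Result: 12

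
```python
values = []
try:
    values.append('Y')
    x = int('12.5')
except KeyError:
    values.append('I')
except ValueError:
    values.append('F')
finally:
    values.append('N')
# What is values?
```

Step-by-step execution trace:
1. try: `values.append('Y')` → values = ['Y'].
2. `x = int('12.5')` raises ValueError.
3. `except KeyError` does not match ValueError; skipped.
4. `except ValueError` matches → `values.append('F')` → values = ['Y', 'F'].
5. finally always runs: `values.append('N')` → values = ['Y', 'F', 'N'].
Result: ['Y', 'F', 'N']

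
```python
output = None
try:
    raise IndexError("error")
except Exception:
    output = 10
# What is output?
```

Step-by-step execution trace:
1. `raise IndexError(...)` raises IndexError.
2. `except Exception` matches (IndexError is a subclass of Exception) → output = 10.
Result: 10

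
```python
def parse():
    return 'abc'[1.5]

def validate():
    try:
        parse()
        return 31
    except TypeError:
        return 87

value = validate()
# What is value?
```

Step-by-step execution trace:
1. `validate()` calls `parse()`.
2. `parse()` evaluates `'abc'[1.5]`, which raises TypeError; it propagates to the caller.
3. `return 31` is not reached.
4. `except TypeError` in validate matches → returns 87.
5. value = 87.
Result: 87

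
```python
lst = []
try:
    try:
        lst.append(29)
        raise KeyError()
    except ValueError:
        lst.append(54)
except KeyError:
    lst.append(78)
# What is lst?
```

Step-by-step execution trace:
1. Inner try: `lst.append(29)` → lst = [29].
2. `raise KeyError()` raises KeyError.
3. Inner `except ValueError` does not match KeyError; exception propagates to outer try.
4. Outer `except KeyError` matches → `lst.append(78)` → lst = [29, 78].
Result: [29, 78]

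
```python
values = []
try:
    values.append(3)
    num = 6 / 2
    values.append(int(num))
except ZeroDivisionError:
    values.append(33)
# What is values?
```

Step-by-step execution trace:
1. try: `values.append(3)` → values = [3].
2. `num = 6 / 2` → num = 3.0. No exception raised.
3. `values.append(int(num))` → values = [3, 3].
4. `except ZeroDivisionError` is skipped (no exception was raised).
Result: [3, 3]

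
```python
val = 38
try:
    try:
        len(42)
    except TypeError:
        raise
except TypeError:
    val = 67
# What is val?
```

Step-by-step execution trace:
1. Inner try: `len(42)` raises TypeError.
2. Inner `except TypeError` matches; bare `raise` re-raises the same TypeError.
3. Outer `except TypeError` matches → val = 67.
Result: 67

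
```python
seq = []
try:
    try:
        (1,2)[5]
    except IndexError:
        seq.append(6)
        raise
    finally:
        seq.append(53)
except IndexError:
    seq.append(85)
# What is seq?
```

Step-by-step execution trace:
1. Inner try: `(1,2)[5]` raises IndexError.
2. Inner `except IndexError` matches → `seq.append(6)` → seq = [6].
3. bare `raise` re-raises IndexError.
4. Inner `finally` runs during unwinding: `seq.append(53)` → seq = [6, 53].
5. Outer `except IndexError` matches → `seq.append(85)` → seq = [6, 53, 85].
Result: [6, 53, 85]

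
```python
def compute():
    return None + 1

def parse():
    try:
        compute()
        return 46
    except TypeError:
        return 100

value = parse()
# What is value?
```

Step-by-step execution trace:
1. `parse()` calls `compute()`.
2. `compute()` evaluates `None + 1`, which raises TypeError; it propagates to the caller.
3. `return 46` is not reached.
4. `except TypeError` in parse matches → returns 100.
5. value = 100.
Result: 100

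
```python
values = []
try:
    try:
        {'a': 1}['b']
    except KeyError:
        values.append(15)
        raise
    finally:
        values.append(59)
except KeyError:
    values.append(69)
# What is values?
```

Step-by-step execution trace:
1. Inner try: `{'a': 1}['b']` raises KeyError.
2. Inner `except KeyError` matches → `values.append(15)` → values = [15].
3. bare `raise` re-raises KeyError.
4. Inner `finally` runs during unwinding: `values.append(59)` → values = [15, 59].
5. Outer `except KeyError` matches → `values.append(69)` → values = [15, 59, 69].
Result: [15, 59, 69]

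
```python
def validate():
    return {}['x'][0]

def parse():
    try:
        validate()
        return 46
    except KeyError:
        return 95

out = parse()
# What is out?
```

Step-by-step execution trace:
1. `parse()` calls `validate()`.
2. `validate()` evaluates `{}['x'][0]`, which raises KeyError; it propagates to the caller.
3. `return 46` is not reached.
4. `except KeyError` in parse matches → returns 95.
5. out = 95.
Result: 95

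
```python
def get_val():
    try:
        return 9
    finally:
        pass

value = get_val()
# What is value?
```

Step-by-step execution trace:
1. `get_val()` enters try: `return 9` sets pending return value 9.
2. Before returning, `finally: pass` runs (no effect).
3. get_val() returns 9 → value = 9.
Result: 9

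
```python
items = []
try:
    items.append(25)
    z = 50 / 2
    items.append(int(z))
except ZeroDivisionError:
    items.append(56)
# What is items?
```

Step-by-step execution trace:
1. try: `items.append(25)` → items = [25].
2. `z = 50 / 2` → z = 25.0. No exception raised.
3. `items.append(int(z))` → items = [25, 25].
4. `except ZeroDivisionError` is skipped (no exception was raised).
Result: [25, 25]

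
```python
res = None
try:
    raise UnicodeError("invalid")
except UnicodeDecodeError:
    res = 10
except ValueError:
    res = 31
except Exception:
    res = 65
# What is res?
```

Step-by-step execution trace:
1. `raise UnicodeError(...)` raises UnicodeError.
2. `except UnicodeDecodeError` does not match (UnicodeError is not a subclass of UnicodeDecodeError); skipped.
3. `except ValueError` matches (UnicodeError is a subclass of ValueError) → res = 31.
4. `except Exception` is not reached.
Result: 31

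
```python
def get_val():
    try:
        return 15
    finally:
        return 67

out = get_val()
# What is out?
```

Step-by-step execution trace:
1. `get_val()` enters try: `return 15` sets pending return value 15.
2. Before returning, `finally: return 67` runs and overrides the pending return.
3. get_val() returns 67 → out = 67.
Result: 67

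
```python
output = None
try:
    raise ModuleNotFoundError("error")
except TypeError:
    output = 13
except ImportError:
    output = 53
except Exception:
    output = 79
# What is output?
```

Step-by-step execution trace:
1. `raise ModuleNotFoundError(...)` raises ModuleNotFoundError.
2. `except TypeError` does not match (ModuleNotFoundError is not a subclass of TypeError); skipped.
3. `except ImportError` matches (ModuleNotFoundError is a subclass of ImportError) → output = 53.
4. `except Exception` is not reached.
Result: 53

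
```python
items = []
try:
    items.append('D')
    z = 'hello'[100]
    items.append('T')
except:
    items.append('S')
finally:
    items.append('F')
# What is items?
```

Step-by-step execution trace:
1. try: `items.append('D')` → items = ['D'].
2. `z = 'hello'[100]` raises IndexError; `items.append('T')` is not reached.
3. bare `except` matches → `items.append('S')` → items = ['D', 'S'].
4. finally always runs: `items.append('F')` → items = ['D', 'S', 'F'].
Result: ['D', 'S', 'F']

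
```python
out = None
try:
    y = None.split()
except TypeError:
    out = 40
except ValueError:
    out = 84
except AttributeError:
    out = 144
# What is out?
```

Step-by-step execution trace:
1. `y = None.split()` raises AttributeError.
2. `except TypeError` does not match AttributeError; skipped.
3. `except ValueError` does not match AttributeError; skipped.
4. `except AttributeError` matches → out = 144.
Result: 144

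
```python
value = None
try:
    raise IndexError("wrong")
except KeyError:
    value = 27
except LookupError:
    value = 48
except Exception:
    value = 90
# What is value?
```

Step-by-step execution trace:
1. `raise IndexError(...)` raises IndexError.
2. `except KeyError` does not match (IndexError is not a subclass of KeyError); skipped.
3. `except LookupError` matches (IndexError is a subclass of LookupError) → value = 48.
4. `except Exception` is not reached.
Result: 48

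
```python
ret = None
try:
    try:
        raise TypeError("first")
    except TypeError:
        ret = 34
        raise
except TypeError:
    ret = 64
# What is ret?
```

Step-by-step execution trace:
1. Inner try: `raise TypeError("first")` raises TypeError.
2. Inner `except TypeError` matches → ret = 34.
3. bare `raise` re-raises the same TypeError.
4. Outer `except TypeError` matches → ret = 64.
Result: 64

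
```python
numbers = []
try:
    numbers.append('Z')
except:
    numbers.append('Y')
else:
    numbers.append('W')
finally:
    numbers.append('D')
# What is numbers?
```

Step-by-step execution trace:
1. try: `numbers.append('Z')` → numbers = ['Z']. No exception raised.
2. `except` is skipped.
3. `else` runs: `numbers.append('W')` → numbers = ['Z', 'W'].
4. `finally` always runs: `numbers.append('D')` → numbers = ['Z', 'W', 'D'].
Result: ['Z', 'W', 'D']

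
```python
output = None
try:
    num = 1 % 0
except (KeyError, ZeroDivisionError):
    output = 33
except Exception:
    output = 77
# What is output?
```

Step-by-step execution trace:
1. `num = 1 % 0` raises ZeroDivisionError.
2. `except (KeyError, ZeroDivisionError)` matches (ZeroDivisionError is in the tuple) → output = 33.
3. `except Exception` is not reached.
Result: 33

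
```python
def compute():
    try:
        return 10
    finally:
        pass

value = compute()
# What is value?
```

Step-by-step execution trace:
1. `compute()` enters try: `return 10` sets pending return value 10.
2. Before returning, `finally: pass` runs (no effect).
3. compute() returns 10 → value = 10.
Result: 10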